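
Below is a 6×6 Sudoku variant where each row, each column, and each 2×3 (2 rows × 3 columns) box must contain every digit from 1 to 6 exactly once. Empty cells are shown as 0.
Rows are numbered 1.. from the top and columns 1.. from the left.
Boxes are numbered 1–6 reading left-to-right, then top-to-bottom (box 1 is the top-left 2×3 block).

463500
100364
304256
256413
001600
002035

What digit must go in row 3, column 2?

Row 3 already contains {2, 3, 4, 5, 6}.
Column 2 already contains {5, 6}.
Its 2×3 block (box 3) already contains {2, 3, 4, 5, 6}.
The only value from 1–6 not eliminated is 1, so row 3, column 2 = 1.

1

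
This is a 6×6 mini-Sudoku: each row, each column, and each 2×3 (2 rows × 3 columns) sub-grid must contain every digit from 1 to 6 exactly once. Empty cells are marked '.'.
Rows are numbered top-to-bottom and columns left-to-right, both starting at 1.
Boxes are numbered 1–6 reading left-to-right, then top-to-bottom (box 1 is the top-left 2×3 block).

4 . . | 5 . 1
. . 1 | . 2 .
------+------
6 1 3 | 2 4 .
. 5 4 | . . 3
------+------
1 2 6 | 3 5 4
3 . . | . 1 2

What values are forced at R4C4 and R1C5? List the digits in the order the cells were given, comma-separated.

For R4C4:
  Consider where 1 can go in column 4.
  R2C4 is out (row 2 already has a 1).
  R6C4 is out (row 6 already has a 1).
  So the only cell in column 4 that can hold 1 is R4C4.
  So R4C4 = 1.
For R1C5:
  Consider where 3 can go in column 5.
  R4C5 is out (row 4 already has a 3).
  So the only cell in column 5 that can hold 3 is R1C5.
  So R1C5 = 3.

1,3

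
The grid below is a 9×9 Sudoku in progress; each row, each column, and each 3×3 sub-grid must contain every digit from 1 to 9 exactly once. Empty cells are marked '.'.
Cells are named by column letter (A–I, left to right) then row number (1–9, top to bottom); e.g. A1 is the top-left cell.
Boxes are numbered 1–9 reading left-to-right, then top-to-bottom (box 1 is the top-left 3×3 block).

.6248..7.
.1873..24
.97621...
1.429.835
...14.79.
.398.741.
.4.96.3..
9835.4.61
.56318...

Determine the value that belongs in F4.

6

Row 4 already contains {1, 2, 3, 4, 5, 8, 9}.
Column F already contains {1, 4, 7, 8}.
Its 3×3 block (box 5) already contains {1, 2, 4, 7, 8, 9}.
The only value from 1–9 not eliminated is 6, so F4 = 6.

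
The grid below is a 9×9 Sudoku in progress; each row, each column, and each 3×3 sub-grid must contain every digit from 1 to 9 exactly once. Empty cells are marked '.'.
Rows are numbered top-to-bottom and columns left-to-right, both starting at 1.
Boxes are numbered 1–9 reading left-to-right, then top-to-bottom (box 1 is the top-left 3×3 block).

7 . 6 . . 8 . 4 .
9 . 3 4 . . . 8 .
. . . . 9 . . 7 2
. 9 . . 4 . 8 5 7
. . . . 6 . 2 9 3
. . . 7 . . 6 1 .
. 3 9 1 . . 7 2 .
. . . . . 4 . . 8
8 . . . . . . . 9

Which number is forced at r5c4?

Cell r5c4 itself could take any of {5, 8} by direct elimination.
Consider where 8 can go in column 4.
r1c4 is out (row 1 already has a 8).
r3c4 is out (box 2 already has a 8).
r4c4 is out (row 4 already has a 8).
r8c4 is out (row 8 already has a 8).
r9c4 is out (row 9 already has a 8).
So the only cell in column 4 that can hold 8 is r5c4.
Therefore r5c4 = 8.

8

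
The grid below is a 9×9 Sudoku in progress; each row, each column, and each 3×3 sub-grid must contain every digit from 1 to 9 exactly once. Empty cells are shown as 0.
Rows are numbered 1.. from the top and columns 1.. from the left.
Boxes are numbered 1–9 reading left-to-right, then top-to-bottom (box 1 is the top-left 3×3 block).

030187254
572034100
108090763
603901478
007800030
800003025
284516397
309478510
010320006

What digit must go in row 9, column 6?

9

Row 9 already contains {1, 2, 3, 6}.
Column 6 already contains {1, 3, 4, 6, 7, 8}.
Its 3×3 block (box 8) already contains {1, 2, 3, 4, 5, 6, 7, 8}.
The only value from 1–9 not eliminated is 9, so row 9, column 6 = 9.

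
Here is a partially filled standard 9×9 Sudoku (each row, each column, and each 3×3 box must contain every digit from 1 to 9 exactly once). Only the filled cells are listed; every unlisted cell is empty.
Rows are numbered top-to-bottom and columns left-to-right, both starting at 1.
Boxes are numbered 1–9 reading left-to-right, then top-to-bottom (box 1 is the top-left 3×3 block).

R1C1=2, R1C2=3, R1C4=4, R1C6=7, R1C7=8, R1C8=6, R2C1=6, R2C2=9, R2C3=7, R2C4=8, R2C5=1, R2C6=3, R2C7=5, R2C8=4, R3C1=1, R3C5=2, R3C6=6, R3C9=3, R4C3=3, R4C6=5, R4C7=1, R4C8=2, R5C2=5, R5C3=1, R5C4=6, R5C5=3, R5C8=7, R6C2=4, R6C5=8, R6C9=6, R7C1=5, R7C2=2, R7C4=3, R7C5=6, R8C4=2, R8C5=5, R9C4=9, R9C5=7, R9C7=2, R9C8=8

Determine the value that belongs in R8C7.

6

Cell R8C7 itself could take any of {3, 4, 6, 7, 9} by direct elimination.
Consider where 6 can go in column 7.
R3C7 is out (row 3 already has a 6).
R5C7 is out (row 5 already has a 6).
R6C7 is out (row 6 already has a 6).
R7C7 is out (row 7 already has a 6).
So the only cell in column 7 that can hold 6 is R8C7.
Therefore R8C7 = 6.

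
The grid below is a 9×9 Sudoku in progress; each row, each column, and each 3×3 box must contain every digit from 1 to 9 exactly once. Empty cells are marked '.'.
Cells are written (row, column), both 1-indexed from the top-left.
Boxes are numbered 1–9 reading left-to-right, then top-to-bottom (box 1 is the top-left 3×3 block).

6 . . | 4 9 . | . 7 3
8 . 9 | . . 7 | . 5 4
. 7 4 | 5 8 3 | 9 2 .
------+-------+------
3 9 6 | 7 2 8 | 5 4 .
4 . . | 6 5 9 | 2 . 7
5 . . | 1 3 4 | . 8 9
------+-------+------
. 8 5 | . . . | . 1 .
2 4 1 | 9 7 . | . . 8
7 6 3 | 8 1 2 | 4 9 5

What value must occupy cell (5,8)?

Row 5 already contains {2, 4, 5, 6, 7, 9}.
Column 8 already contains {1, 2, 4, 5, 7, 8, 9}.
Its 3×3 block (box 6) already contains {2, 4, 5, 7, 8, 9}.
The only value from 1–9 not eliminated is 3, so (5,8) = 3.

3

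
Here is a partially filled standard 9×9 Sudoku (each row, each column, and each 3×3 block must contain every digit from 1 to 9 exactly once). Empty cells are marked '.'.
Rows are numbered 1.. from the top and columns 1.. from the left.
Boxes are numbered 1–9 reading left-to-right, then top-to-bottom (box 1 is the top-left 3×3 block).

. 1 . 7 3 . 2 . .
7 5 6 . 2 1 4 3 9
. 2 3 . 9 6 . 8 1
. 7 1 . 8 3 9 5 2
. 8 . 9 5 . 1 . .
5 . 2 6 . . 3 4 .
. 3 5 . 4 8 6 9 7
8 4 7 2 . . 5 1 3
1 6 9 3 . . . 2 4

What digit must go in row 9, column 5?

Row 9 already contains {1, 2, 3, 4, 6, 9}.
Column 5 already contains {2, 3, 4, 5, 8, 9}.
Its 3×3 block (box 8) already contains {2, 3, 4, 8}.
The only value from 1–9 not eliminated is 7, so row 9, column 5 = 7.

7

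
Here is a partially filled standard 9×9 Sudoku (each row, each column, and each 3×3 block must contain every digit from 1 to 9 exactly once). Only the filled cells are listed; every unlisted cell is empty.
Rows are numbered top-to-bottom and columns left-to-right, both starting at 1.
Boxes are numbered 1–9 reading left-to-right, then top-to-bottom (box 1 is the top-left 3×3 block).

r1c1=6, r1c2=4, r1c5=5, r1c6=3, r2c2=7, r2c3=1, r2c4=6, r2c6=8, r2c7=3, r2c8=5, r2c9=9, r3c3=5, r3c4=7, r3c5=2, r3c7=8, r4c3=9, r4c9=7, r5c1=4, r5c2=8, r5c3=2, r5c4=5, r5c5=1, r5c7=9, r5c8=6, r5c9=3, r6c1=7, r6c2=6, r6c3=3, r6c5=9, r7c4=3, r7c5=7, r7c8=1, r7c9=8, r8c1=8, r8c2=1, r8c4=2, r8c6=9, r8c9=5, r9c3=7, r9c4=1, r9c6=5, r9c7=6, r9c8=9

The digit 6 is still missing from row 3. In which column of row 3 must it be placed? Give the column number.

Consider where 6 can go in row 3.
r3c1 is out (column 1 already has a 6).
r3c2 is out (column 2 already has a 6).
r3c6 is out (box 2 already has a 6).
r3c8 is out (column 8 already has a 6).
So the only cell in row 3 that can hold 6 is r3c9.
That is column 9.

9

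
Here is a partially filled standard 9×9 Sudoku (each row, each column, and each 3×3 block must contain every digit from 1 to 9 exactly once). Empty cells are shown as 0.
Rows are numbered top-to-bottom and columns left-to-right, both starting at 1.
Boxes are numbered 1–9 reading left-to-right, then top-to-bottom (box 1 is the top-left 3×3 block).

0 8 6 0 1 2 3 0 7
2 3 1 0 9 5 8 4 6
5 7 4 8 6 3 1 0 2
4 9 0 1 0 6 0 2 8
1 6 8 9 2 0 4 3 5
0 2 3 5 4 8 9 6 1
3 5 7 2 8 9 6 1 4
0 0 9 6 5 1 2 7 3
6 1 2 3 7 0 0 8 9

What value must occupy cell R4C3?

Row 4 already contains {1, 2, 4, 6, 8, 9}.
Column 3 already contains {1, 2, 3, 4, 6, 7, 8, 9}.
Its 3×3 block (box 4) already contains {1, 2, 3, 4, 6, 8, 9}.
The only value from 1–9 not eliminated is 5, so R4C3 = 5.

5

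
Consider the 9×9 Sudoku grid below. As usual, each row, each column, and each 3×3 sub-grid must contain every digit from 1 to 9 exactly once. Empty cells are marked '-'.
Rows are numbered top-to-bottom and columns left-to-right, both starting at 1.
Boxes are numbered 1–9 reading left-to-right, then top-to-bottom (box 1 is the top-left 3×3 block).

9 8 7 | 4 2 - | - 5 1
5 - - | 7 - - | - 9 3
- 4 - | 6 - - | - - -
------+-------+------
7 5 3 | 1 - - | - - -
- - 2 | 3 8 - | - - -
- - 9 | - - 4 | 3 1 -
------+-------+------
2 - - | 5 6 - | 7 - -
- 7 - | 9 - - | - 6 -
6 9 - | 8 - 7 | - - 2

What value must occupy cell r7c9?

9

Cell r7c9 itself could take any of {4, 8, 9} by direct elimination.
Consider where 9 can go in box 9.
r7c8 is out (column 8 already has a 9).
r8c7 is out (row 8 already has a 9).
r8c9 is out (row 8 already has a 9).
r9c7 is out (row 9 already has a 9).
r9c8 is out (row 9 already has a 9).
So the only cell in box 9 that can hold 9 is r7c9.
Therefore r7c9 = 9.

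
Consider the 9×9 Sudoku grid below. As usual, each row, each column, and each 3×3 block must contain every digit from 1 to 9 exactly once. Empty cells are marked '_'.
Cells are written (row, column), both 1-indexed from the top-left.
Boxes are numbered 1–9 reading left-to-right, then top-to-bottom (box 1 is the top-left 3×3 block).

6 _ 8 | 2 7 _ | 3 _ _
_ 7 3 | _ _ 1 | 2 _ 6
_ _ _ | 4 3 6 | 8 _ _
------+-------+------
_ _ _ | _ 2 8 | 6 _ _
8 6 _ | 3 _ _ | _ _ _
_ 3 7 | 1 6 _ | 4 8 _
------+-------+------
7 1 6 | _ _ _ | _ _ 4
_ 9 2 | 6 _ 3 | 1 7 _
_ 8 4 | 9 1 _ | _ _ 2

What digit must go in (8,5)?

Cell (8,5) itself could take any of {4, 5, 8} by direct elimination.
Consider where 4 can go in row 8.
(8,1) is out (box 7 already has a 4).
(8,9) is out (column 9 already has a 4).
So the only cell in row 8 that can hold 4 is (8,5).
Therefore (8,5) = 4.

4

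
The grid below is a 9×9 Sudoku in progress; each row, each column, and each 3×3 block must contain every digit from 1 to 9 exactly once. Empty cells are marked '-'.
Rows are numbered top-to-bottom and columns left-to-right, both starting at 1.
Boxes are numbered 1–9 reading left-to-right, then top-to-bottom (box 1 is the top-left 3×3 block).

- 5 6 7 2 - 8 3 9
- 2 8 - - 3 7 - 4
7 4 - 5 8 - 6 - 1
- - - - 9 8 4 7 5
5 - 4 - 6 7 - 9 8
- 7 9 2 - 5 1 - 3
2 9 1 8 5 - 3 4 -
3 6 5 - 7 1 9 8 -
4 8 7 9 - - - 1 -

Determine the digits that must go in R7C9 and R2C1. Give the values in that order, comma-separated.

For R7C9:
  Consider where 7 can go in box 9.
  R8C9 is out (row 8 already has a 7).
  R9C7 is out (row 9 already has a 7).
  R9C9 is out (row 9 already has a 7).
  So the only cell in box 9 that can hold 7 is R7C9.
  So R7C9 = 7.
For R2C1:
  Consider where 9 can go in box 1.
  R1C1 is out (row 1 already has a 9).
  R3C3 is out (column 3 already has a 9).
  So the only cell in box 1 that can hold 9 is R2C1.
  So R2C1 = 9.

7,9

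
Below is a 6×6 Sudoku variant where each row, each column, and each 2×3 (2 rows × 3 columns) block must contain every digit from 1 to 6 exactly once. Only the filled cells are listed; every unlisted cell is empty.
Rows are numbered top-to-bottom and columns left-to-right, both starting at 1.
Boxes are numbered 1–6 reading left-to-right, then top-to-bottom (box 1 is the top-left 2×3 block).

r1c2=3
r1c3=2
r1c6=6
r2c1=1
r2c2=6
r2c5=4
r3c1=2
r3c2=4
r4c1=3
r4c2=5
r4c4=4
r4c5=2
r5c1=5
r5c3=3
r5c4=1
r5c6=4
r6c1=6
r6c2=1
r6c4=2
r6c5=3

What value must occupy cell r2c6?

2

Cell r2c6 itself could take any of {2, 3, 5} by direct elimination.
Consider where 2 can go in column 6.
r3c6 is out (row 3 already has a 2).
r4c6 is out (row 4 already has a 2).
r6c6 is out (row 6 already has a 2).
So the only cell in column 6 that can hold 2 is r2c6.
Therefore r2c6 = 2.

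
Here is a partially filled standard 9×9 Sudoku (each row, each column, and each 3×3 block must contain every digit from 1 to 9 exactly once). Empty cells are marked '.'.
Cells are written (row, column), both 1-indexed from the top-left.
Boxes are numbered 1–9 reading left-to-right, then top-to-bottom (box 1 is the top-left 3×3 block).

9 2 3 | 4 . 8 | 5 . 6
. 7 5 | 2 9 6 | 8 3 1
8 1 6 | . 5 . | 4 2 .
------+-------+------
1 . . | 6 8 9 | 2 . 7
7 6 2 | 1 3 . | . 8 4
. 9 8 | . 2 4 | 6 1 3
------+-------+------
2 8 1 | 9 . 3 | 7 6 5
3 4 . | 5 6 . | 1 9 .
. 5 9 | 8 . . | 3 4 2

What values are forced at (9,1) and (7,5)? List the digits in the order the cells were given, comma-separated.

For (9,1):
  Row 9 already contains {2, 3, 4, 5, 8, 9}.
  Column 1 already contains {1, 2, 3, 7, 8, 9}.
  Its 3×3 block (box 7) already contains {1, 2, 3, 4, 5, 8, 9}.
  The only value from 1–9 not eliminated is 6, so (9,1) = 6.
For (7,5):
  Row 7 already contains {1, 2, 3, 5, 6, 7, 8, 9}.
  Column 5 already contains {2, 3, 5, 6, 8, 9}.
  Its 3×3 block (box 8) already contains {3, 5, 6, 8, 9}.
  The only value from 1–9 not eliminated is 4, so (7,5) = 4.

6,4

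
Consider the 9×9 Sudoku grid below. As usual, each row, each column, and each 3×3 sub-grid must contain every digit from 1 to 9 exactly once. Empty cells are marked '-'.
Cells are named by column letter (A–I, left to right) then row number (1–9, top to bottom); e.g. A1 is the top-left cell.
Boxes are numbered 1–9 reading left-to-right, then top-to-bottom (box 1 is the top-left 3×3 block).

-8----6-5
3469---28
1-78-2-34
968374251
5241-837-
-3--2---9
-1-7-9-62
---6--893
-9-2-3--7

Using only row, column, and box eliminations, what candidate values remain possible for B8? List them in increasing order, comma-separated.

5,7

Row 8 already contains {3, 6, 8, 9}.
Column B already contains {1, 2, 3, 4, 6, 8, 9}.
Its 3×3 block (box 7) already contains {1, 9}.
Removing those from 1–9 leaves {5, 7} as the candidates for B8.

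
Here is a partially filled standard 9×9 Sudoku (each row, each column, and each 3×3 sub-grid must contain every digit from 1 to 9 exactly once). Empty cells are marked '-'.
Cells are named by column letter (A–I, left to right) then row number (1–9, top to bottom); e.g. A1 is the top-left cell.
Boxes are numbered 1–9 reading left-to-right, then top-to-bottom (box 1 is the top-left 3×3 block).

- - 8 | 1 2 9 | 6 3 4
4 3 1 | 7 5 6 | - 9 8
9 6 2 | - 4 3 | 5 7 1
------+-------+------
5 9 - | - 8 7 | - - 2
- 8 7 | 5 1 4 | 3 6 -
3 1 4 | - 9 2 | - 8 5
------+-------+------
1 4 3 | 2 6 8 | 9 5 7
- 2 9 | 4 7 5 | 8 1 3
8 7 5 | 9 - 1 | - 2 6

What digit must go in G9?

4

Row 9 already contains {1, 2, 5, 6, 7, 8, 9}.
Column G already contains {3, 5, 6, 8, 9}.
Its 3×3 block (box 9) already contains {1, 2, 3, 5, 6, 7, 8, 9}.
The only value from 1–9 not eliminated is 4, so G9 = 4.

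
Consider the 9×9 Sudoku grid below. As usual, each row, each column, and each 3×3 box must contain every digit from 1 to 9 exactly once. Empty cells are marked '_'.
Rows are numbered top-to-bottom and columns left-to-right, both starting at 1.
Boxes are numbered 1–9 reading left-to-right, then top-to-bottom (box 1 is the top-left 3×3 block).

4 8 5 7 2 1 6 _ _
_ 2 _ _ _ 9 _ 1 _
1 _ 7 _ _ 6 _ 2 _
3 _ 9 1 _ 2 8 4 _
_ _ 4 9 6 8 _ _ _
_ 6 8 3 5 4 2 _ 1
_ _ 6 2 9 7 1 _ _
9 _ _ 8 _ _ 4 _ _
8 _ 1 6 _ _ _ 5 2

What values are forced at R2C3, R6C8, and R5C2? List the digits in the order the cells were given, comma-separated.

For R2C3:
  Row 2 already contains {1, 2, 9}.
  Column 3 already contains {1, 4, 5, 6, 7, 8, 9}.
  Its 3×3 block (box 1) already contains {1, 2, 4, 5, 7, 8}.
  The only value from 1–9 not eliminated is 3, so R2C3 = 3.
For R6C8:
  Consider where 9 can go in row 6.
  R6C1 is out (column 1 already has a 9).
  So the only cell in row 6 that can hold 9 is R6C8.
  So R6C8 = 9.
For R5C2:
  Consider where 1 can go in row 5.
  R5C1 is out (column 1 already has a 1).
  R5C7 is out (column 7 already has a 1).
  R5C8 is out (column 8 already has a 1).
  R5C9 is out (column 9 already has a 1).
  So the only cell in row 5 that can hold 1 is R5C2.
  So R5C2 = 1.

3,9,1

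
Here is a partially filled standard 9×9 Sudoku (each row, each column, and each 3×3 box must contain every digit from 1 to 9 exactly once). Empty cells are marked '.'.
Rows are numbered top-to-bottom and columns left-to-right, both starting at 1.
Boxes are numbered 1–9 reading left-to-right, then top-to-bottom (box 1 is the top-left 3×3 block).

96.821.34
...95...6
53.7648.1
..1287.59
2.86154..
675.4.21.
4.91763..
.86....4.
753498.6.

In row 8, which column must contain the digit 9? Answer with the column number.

7

Consider where 9 can go in row 8.
r8c1 is out (column 1 already has a 9).
r8c4 is out (column 4 already has a 9).
r8c5 is out (column 5 already has a 9).
r8c6 is out (box 8 already has a 9).
r8c9 is out (column 9 already has a 9).
So the only cell in row 8 that can hold 9 is r8c7.
That is column 7.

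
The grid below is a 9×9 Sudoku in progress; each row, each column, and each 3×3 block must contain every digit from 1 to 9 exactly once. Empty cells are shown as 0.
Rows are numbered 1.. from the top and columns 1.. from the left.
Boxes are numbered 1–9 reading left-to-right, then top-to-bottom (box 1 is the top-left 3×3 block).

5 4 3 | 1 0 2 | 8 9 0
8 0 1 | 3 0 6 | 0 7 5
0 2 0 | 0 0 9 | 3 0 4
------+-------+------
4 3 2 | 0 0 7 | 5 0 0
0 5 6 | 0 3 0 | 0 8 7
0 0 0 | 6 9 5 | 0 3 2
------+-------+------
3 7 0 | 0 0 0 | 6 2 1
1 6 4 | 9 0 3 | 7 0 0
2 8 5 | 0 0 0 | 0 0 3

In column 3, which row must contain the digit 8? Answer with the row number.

6

Consider where 8 can go in column 3.
row 3, column 3 is out (box 1 already has a 8).
row 7, column 3 is out (box 7 already has a 8).
So the only cell in column 3 that can hold 8 is row 6, column 3.
That is row 6.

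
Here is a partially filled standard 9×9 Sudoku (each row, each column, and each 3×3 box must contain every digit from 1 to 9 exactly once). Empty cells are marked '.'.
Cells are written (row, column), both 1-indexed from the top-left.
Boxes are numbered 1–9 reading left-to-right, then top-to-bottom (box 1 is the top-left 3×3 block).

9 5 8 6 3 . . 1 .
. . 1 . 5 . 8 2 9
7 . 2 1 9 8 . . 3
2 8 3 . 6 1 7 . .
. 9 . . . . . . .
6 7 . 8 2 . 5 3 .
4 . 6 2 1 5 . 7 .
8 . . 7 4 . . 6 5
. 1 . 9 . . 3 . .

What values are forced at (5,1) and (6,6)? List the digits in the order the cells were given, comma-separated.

For (5,1):
  Consider where 1 can go in box 4.
  (5,3) is out (column 3 already has a 1).
  (6,3) is out (column 3 already has a 1).
  So the only cell in box 4 that can hold 1 is (5,1).
  So (5,1) = 1.
For (6,6):
  Consider where 9 can go in box 5.
  (4,4) is out (column 4 already has a 9).
  (5,4) is out (row 5 already has a 9).
  (5,5) is out (row 5 already has a 9).
  (5,6) is out (row 5 already has a 9).
  So the only cell in box 5 that can hold 9 is (6,6).
  So (6,6) = 9.

1,9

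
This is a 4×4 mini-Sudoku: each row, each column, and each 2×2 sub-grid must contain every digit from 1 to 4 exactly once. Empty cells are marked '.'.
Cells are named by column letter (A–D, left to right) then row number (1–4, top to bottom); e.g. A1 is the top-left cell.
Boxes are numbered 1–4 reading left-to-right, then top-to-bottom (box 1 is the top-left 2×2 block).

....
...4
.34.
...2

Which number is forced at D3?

Row 3 already contains {3, 4}.
Column D already contains {2, 4}.
Its 2×2 block (box 4) already contains {2, 4}.
The only value from 1–4 not eliminated is 1, so D3 = 1.

1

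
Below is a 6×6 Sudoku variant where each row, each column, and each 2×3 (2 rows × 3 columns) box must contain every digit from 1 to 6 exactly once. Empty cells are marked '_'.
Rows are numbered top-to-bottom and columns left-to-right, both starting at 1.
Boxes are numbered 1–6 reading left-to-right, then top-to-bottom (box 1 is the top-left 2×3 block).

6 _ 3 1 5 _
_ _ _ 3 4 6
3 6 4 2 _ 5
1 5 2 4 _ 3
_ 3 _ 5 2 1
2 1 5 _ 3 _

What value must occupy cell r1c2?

Cell r1c2 itself could take any of {2, 4} by direct elimination.
Consider where 4 can go in column 2.
r2c2 is out (row 2 already has a 4).
So the only cell in column 2 that can hold 4 is r1c2.
Therefore r1c2 = 4.

4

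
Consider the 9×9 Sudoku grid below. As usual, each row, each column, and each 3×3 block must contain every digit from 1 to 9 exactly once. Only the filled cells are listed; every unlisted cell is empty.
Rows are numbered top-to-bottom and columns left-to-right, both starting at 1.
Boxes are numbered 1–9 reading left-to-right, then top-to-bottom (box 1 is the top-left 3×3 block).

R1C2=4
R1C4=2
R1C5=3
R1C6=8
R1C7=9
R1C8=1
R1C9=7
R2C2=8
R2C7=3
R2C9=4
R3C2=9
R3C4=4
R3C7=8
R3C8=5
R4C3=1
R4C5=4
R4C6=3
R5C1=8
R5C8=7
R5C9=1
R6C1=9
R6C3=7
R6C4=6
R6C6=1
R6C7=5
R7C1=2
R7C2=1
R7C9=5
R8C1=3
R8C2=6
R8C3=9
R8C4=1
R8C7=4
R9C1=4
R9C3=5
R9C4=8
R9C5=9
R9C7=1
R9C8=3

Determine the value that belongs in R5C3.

4

Cell R5C3 itself could take any of {2, 3, 4, 6} by direct elimination.
Consider where 4 can go in box 4.
R4C1 is out (row 4 already has a 4).
R4C2 is out (row 4 already has a 4).
R5C2 is out (column 2 already has a 4).
R6C2 is out (column 2 already has a 4).
So the only cell in box 4 that can hold 4 is R5C3.
Therefore R5C3 = 4.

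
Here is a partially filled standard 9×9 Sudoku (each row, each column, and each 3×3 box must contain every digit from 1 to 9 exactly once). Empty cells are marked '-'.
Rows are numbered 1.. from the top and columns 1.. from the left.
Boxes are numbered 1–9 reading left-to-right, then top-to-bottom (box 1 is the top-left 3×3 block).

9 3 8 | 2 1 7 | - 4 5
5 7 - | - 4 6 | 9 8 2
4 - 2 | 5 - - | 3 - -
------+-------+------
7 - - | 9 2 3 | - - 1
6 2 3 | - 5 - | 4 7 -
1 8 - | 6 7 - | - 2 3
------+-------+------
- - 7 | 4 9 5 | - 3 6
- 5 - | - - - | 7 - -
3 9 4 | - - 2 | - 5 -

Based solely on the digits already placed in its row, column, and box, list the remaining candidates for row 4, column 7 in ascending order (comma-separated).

5,6,8

Row 4 already contains {1, 2, 3, 7, 9}.
Column 7 already contains {3, 4, 7, 9}.
Its 3×3 block (box 6) already contains {1, 2, 3, 4, 7}.
Removing those from 1–9 leaves {5, 6, 8} as the candidates for row 4, column 7.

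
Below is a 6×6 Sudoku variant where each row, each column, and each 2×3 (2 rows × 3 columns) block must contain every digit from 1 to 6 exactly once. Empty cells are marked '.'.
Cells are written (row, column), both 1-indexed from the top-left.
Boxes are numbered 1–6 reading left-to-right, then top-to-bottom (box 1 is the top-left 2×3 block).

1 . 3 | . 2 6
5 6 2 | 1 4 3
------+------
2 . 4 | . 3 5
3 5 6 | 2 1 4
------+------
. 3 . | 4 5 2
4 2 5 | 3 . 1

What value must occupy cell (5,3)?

Row 5 already contains {2, 3, 4, 5}.
Column 3 already contains {2, 3, 4, 5, 6}.
Its 2×3 block (box 5) already contains {2, 3, 4, 5}.
The only value from 1–6 not eliminated is 1, so (5,3) = 1.

1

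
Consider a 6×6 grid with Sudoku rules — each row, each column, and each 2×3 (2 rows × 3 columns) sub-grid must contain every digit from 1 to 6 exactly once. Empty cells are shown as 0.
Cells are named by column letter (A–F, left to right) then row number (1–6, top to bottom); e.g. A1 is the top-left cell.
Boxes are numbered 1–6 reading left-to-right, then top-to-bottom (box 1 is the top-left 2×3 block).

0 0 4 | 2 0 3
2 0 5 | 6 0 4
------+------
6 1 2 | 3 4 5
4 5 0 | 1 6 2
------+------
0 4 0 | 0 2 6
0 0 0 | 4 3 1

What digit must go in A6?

Row 6 already contains {1, 3, 4}.
Column A already contains {2, 4, 6}.
Its 2×3 block (box 5) already contains {4}.
The only value from 1–6 not eliminated is 5, so A6 = 5.

5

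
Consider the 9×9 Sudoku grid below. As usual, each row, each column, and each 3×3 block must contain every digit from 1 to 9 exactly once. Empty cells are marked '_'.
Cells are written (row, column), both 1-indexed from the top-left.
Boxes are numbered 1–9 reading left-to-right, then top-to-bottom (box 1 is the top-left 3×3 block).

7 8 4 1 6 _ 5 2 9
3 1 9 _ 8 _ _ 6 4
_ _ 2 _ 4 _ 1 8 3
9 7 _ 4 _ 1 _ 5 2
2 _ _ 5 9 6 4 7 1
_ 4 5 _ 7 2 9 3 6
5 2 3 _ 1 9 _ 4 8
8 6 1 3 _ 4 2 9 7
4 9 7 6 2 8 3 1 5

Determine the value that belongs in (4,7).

8

Row 4 already contains {1, 2, 4, 5, 7, 9}.
Column 7 already contains {1, 2, 3, 4, 5, 9}.
Its 3×3 block (box 6) already contains {1, 2, 3, 4, 5, 6, 7, 9}.
The only value from 1–9 not eliminated is 8, so (4,7) = 8.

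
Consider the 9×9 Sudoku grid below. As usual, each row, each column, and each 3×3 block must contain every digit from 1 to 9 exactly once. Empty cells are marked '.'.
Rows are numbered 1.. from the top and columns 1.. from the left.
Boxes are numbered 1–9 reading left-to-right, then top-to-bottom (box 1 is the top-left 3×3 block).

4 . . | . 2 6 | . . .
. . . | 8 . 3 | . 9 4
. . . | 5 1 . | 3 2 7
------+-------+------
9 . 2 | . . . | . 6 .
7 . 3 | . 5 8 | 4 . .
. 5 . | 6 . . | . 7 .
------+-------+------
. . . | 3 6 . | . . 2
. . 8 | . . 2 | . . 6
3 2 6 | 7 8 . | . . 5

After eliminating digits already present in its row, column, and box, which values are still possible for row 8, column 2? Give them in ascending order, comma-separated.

Row 8 already contains {2, 6, 8}.
Column 2 already contains {2, 5}.
Its 3×3 block (box 7) already contains {2, 3, 6, 8}.
Removing those from 1–9 leaves {1, 4, 7, 9} as the candidates for row 8, column 2.

1,4,7,9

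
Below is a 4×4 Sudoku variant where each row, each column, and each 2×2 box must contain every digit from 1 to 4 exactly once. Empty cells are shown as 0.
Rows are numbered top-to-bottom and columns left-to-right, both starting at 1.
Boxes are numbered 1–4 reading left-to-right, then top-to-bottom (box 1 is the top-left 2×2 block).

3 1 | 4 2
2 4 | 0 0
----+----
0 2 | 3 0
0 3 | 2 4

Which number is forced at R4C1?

1

Row 4 already contains {2, 3, 4}.
Column 1 already contains {2, 3}.
Its 2×2 block (box 3) already contains {2, 3}.
The only value from 1–4 not eliminated is 1, so R4C1 = 1.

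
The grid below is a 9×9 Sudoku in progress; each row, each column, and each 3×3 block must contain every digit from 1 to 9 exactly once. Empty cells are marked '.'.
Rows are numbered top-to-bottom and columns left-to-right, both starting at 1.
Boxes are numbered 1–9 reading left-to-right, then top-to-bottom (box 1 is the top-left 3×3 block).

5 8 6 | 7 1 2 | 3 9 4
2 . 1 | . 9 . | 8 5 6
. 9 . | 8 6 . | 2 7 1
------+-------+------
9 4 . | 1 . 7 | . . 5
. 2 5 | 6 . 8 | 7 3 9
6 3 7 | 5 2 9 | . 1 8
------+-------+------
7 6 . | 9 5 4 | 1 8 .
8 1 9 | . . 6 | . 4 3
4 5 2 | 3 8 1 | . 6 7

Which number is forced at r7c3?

Row 7 already contains {1, 4, 5, 6, 7, 8, 9}.
Column 3 already contains {1, 2, 5, 6, 7, 9}.
Its 3×3 block (box 7) already contains {1, 2, 4, 5, 6, 7, 8, 9}.
The only value from 1–9 not eliminated is 3, so r7c3 = 3.

3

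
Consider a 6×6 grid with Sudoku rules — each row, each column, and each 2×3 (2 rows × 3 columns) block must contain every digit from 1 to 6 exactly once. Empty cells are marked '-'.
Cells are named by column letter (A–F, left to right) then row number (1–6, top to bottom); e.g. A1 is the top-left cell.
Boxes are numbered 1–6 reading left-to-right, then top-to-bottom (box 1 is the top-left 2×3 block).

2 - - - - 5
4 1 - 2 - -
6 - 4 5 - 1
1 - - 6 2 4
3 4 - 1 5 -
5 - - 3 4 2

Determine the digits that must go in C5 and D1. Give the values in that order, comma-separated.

For C5:
  Consider where 2 can go in box 5.
  B6 is out (row 6 already has a 2).
  C6 is out (row 6 already has a 2).
  So the only cell in box 5 that can hold 2 is C5.
  So C5 = 2.
For D1:
  Row 1 already contains {2, 5}.
  Column D already contains {1, 2, 3, 5, 6}.
  Its 2×3 block (box 2) already contains {2, 5}.
  The only value from 1–6 not eliminated is 4, so D1 = 4.

2,4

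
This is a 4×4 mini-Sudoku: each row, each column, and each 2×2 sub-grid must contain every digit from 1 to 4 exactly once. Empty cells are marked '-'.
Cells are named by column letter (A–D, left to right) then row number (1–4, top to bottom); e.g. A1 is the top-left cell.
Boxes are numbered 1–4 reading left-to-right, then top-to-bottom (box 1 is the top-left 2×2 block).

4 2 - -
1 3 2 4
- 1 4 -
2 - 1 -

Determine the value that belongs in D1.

1

Cell D1 itself could take any of {1, 3} by direct elimination.
Consider where 1 can go in column D.
D3 is out (row 3 already has a 1).
D4 is out (row 4 already has a 1).
So the only cell in column D that can hold 1 is D1.
Therefore D1 = 1.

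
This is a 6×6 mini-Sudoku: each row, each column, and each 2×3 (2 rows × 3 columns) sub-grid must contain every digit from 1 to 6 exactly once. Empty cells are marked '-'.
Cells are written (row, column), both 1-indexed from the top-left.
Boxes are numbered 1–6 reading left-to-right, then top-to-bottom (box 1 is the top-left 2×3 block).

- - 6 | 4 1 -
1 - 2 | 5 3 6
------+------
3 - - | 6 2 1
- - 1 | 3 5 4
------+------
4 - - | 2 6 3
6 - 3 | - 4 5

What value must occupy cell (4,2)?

6

Cell (4,2) itself could take any of {2, 6} by direct elimination.
Consider where 6 can go in row 4.
(4,1) is out (column 1 already has a 6).
So the only cell in row 4 that can hold 6 is (4,2).
Therefore (4,2) = 6.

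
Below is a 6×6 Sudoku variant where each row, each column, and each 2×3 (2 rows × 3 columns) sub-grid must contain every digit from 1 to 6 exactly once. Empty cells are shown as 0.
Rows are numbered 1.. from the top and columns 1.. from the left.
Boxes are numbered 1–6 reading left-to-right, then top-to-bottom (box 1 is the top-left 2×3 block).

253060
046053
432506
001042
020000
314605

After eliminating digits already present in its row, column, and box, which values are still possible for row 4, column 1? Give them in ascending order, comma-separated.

5,6

Row 4 already contains {1, 2, 4}.
Column 1 already contains {2, 3, 4}.
Its 2×3 block (box 3) already contains {1, 2, 3, 4}.
Removing those from 1–6 leaves {5, 6} as the candidates for row 4, column 1.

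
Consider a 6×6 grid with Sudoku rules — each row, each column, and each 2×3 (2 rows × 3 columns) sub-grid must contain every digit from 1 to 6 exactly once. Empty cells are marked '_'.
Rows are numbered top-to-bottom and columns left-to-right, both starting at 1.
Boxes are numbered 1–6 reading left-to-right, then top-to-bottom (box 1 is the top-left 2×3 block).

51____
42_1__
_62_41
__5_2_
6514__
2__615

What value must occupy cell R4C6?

Cell R4C6 itself could take any of {3, 6} by direct elimination.
Consider where 6 can go in row 4.
R4C1 is out (column 1 already has a 6).
R4C2 is out (column 2 already has a 6).
R4C4 is out (column 4 already has a 6).
So the only cell in row 4 that can hold 6 is R4C6.
Therefore R4C6 = 6.

6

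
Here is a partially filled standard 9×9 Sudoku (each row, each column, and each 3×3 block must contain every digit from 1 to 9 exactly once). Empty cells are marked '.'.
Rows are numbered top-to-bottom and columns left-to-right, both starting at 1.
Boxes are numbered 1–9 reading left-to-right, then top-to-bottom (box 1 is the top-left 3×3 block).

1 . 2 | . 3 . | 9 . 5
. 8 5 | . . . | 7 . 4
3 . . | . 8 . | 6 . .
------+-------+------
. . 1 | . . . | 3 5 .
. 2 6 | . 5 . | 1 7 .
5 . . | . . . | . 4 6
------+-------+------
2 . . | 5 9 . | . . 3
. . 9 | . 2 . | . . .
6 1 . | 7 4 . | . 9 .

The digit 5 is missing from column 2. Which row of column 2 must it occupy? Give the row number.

Consider where 5 can go in column 2.
R1C2 is out (row 1 already has a 5).
R3C2 is out (box 1 already has a 5).
R4C2 is out (row 4 already has a 5).
R6C2 is out (row 6 already has a 5).
R7C2 is out (row 7 already has a 5).
So the only cell in column 2 that can hold 5 is R8C2.
That is row 8.

8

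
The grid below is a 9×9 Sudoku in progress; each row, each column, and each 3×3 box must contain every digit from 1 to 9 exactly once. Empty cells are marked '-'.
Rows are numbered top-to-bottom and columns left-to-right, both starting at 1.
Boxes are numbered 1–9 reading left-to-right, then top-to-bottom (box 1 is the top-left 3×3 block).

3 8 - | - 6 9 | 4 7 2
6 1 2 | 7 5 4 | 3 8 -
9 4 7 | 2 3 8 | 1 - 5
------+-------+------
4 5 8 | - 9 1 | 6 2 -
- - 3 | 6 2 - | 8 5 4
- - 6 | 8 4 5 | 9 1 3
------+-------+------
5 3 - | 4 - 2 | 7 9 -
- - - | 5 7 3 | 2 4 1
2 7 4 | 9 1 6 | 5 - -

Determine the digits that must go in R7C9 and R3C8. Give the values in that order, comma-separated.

For R7C9:
  Consider where 6 can go in row 7.
  R7C3 is out (column 3 already has a 6).
  R7C5 is out (column 5 already has a 6).
  So the only cell in row 7 that can hold 6 is R7C9.
  So R7C9 = 6.
For R3C8:
  Row 3 already contains {1, 2, 3, 4, 5, 7, 8, 9}.
  Column 8 already contains {1, 2, 4, 5, 7, 8, 9}.
  Its 3×3 block (box 3) already contains {1, 2, 3, 4, 5, 7, 8}.
  The only value from 1–9 not eliminated is 6, so R3C8 = 6.

6,6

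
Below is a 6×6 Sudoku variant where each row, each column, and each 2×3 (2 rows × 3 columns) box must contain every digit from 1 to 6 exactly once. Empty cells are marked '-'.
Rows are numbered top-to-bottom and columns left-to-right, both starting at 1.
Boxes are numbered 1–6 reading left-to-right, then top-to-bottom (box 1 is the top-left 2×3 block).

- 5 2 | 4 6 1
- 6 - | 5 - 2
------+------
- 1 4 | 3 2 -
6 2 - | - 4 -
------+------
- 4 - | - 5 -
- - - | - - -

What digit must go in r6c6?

4

Cell r6c6 itself could take any of {3, 4, 6} by direct elimination.
Consider where 4 can go in column 6.
r3c6 is out (row 3 already has a 4).
r4c6 is out (row 4 already has a 4).
r5c6 is out (row 5 already has a 4).
So the only cell in column 6 that can hold 4 is r6c6.
Therefore r6c6 = 4.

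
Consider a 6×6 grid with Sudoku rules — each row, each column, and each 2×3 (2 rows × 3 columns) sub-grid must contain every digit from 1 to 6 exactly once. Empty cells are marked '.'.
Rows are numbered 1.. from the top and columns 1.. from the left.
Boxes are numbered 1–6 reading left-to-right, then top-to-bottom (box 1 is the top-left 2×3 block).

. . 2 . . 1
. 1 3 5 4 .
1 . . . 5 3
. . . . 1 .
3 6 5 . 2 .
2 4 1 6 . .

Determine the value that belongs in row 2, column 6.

Cell row 2, column 6 itself could take any of {2, 6} by direct elimination.
Consider where 2 can go in box 2.
row 1, column 4 is out (row 1 already has a 2).
row 1, column 5 is out (row 1 already has a 2).
So the only cell in box 2 that can hold 2 is row 2, column 6.
Therefore row 2, column 6 = 2.

2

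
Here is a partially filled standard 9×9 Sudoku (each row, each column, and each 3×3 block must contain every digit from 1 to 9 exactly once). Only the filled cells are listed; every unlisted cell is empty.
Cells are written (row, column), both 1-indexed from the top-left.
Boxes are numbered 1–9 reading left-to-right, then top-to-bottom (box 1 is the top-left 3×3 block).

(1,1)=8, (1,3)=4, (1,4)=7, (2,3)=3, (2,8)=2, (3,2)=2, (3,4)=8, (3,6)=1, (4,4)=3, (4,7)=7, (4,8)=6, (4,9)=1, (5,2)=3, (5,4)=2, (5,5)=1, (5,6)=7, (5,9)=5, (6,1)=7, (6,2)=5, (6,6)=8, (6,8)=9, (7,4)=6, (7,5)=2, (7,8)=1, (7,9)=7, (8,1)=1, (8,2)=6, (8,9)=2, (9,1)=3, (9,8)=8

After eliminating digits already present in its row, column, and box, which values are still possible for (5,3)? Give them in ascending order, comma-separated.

6,8,9

Row 5 already contains {1, 2, 3, 5, 7}.
Column 3 already contains {3, 4}.
Its 3×3 block (box 4) already contains {3, 5, 7}.
Removing those from 1–9 leaves {6, 8, 9} as the candidates for (5,3).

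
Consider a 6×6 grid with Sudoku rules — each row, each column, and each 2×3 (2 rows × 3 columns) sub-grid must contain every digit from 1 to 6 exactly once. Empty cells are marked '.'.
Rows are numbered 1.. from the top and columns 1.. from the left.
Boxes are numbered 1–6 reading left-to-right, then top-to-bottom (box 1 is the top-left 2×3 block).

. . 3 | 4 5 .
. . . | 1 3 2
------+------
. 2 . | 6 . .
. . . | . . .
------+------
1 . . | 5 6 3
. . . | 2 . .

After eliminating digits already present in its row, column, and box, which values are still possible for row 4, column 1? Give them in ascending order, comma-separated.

Row 4 already contains {}.
Column 1 already contains {1}.
Its 2×3 block (box 3) already contains {2}.
Removing those from 1–6 leaves {3, 4, 5, 6} as the candidates for row 4, column 1.

3,4,5,6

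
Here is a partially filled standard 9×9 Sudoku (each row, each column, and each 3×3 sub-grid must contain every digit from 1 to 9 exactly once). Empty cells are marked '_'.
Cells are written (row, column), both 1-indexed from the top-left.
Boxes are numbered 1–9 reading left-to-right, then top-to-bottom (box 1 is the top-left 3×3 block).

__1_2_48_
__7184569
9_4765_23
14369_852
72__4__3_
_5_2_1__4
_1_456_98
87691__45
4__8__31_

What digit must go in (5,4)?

5

Row 5 already contains {2, 3, 4, 7}.
Column 4 already contains {1, 2, 4, 6, 7, 8, 9}.
Its 3×3 block (box 5) already contains {1, 2, 4, 6, 9}.
The only value from 1–9 not eliminated is 5, so (5,4) = 5.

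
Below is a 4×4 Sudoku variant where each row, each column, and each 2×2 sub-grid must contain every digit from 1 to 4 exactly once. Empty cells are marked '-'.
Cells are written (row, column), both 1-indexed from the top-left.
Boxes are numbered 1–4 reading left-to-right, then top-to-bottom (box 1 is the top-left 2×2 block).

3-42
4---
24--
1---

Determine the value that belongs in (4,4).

4

Cell (4,4) itself could take any of {3, 4} by direct elimination.
Consider where 4 can go in box 4.
(3,3) is out (row 3 already has a 4).
(3,4) is out (row 3 already has a 4).
(4,3) is out (column 3 already has a 4).
So the only cell in box 4 that can hold 4 is (4,4).
Therefore (4,4) = 4.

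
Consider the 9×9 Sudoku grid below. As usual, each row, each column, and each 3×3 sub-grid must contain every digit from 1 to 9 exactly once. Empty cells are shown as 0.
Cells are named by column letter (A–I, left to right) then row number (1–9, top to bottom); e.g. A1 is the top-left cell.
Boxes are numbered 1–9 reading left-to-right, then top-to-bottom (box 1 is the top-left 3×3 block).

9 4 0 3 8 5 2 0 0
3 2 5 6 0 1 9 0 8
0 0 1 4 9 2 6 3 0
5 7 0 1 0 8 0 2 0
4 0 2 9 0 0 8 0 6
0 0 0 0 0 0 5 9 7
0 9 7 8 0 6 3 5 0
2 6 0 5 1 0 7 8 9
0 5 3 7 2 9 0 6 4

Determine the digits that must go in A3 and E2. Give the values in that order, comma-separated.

For A3:
  Consider where 7 can go in column A.
  A6 is out (row 6 already has a 7).
  A7 is out (row 7 already has a 7).
  A9 is out (row 9 already has a 7).
  So the only cell in column A that can hold 7 is A3.
  So A3 = 7.
For E2:
  Row 2 already contains {1, 2, 3, 5, 6, 8, 9}.
  Column E already contains {1, 2, 8, 9}.
  Its 3×3 block (box 2) already contains {1, 2, 3, 4, 5, 6, 8, 9}.
  The only value from 1–9 not eliminated is 7, so E2 = 7.

7,7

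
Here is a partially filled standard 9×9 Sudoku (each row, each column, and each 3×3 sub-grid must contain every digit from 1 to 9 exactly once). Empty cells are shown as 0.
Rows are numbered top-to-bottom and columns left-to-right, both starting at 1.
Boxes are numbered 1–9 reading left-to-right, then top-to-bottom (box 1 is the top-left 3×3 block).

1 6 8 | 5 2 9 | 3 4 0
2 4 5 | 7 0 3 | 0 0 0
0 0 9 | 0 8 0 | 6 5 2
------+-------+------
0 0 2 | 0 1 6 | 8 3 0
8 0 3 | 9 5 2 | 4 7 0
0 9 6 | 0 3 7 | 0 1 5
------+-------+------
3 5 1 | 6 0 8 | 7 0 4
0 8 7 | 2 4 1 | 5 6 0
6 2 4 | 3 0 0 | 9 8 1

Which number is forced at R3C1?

7

Row 3 already contains {2, 5, 6, 8, 9}.
Column 1 already contains {1, 2, 3, 6, 8}.
Its 3×3 block (box 1) already contains {1, 2, 4, 5, 6, 8, 9}.
The only value from 1–9 not eliminated is 7, so R3C1 = 7.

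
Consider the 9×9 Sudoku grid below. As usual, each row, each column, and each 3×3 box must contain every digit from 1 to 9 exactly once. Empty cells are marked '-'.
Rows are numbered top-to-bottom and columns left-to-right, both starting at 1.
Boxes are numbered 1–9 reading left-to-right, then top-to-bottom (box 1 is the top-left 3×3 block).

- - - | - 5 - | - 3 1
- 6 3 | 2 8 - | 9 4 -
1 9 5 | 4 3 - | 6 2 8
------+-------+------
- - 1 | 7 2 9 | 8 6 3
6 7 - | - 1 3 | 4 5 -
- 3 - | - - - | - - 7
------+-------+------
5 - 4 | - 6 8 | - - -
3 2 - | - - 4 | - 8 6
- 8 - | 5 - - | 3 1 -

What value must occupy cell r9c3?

Cell r9c3 itself could take any of {6, 7, 9} by direct elimination.
Consider where 6 can go in row 9.
r9c1 is out (column 1 already has a 6).
r9c5 is out (column 5 already has a 6).
r9c6 is out (box 8 already has a 6).
r9c9 is out (column 9 already has a 6).
So the only cell in row 9 that can hold 6 is r9c3.
Therefore r9c3 = 6.

6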